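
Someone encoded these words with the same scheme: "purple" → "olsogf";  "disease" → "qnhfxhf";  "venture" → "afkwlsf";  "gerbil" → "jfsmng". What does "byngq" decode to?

child

Treating letters as 0–25, the rule is x ↦ 15x + 23 (mod 26).
Undoing it on byngq: b(1)→7·(1−23)≡2=c; y(24)→7·(24−23)≡7=h; n(13)→7·(13−23)≡8=i; g(6)→7·(6−23)≡11=l; q(16)→7·(16−23)≡3=d (all mod 26).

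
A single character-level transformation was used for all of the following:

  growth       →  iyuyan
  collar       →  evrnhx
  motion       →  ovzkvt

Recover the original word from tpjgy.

rider

Shifts by position in growth: pos 0: g→i (+2), pos 1: r→y (+7), pos 2: o→u (+6), pos 3: w→y (+2), pos 4: t→a (+7), pos 5: h→n (+6) — repeating every 3. A repeating key of period 3 is used — shifts +2, +7, +6 over and over.
Reversing it on tpjgy: t−2=r, p−7=i, j−6=d, g−2=e, y−7=r.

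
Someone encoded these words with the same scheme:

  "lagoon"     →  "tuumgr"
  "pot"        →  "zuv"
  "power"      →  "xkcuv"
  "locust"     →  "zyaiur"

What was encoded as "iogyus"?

mosaic

The output letters match the input read backwards, each shifted +6: lagoon reversed is noogal. The word is reversed, then every letter is shifted forward by 6.
Reversing it on iogyus: shift back: i−6=c, o−6=i, g−6=a, y−6=s, u−6=o, s−6=m → ciasom; then reverse → mosaic.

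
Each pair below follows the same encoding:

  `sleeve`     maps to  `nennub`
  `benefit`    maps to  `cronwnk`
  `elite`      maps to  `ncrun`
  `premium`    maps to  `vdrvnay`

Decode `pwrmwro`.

finding

The output letters match the input read backwards, each shifted +9: sleeve reversed is eveels. The word is reversed, then every letter is shifted forward by 9.
Decoding pwrmwro: shift back: p−9=g, w−9=n, r−9=i, m−9=d, w−9=n, r−9=i, o−9=f → gnidnif; then reverse → finding.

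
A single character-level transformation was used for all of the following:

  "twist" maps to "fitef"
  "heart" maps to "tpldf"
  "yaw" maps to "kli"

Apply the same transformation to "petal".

The rule splits by letter class: vowels +11, consonants +12.
Applying it to petal: p(cons)+12=b, e(vowel)+11=p, t(cons)+12=f, a(vowel)+11=l, l(cons)+12=x.

bpflx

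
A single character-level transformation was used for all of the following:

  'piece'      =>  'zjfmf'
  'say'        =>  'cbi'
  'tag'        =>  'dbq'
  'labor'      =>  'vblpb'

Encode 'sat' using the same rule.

cbd

Two shifts are in play — +1 for a/e/i/o/u, +10 for every other letter.
Applying it to sat: s(cons)+10=c, a(vowel)+1=b, t(cons)+10=d.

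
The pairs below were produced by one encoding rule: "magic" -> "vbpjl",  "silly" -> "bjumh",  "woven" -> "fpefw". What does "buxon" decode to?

Shifts by position in magic: pos 0: m→v (+9), pos 1: a→b (+1), pos 2: g→p (+9), pos 3: i→j (+1) — repeating every 2. A repeating key of period 2 is used — shifts +9, +1 over and over.
Reversing it on buxon: b−9=s, u−1=t, x−9=o, o−1=n, n−9=e.

stone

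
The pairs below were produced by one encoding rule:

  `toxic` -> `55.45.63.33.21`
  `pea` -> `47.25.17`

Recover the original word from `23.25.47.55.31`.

The formula is n = 2×(alphabet index, a=1) + 15.
Decoding 23.25.47.55.31: 23→(23−15)÷2=4=d, 25→(25−15)÷2=5=e, 47→(47−15)÷2=16=p, 55→(55−15)÷2=20=t, 31→(31−15)÷2=8=h.

depth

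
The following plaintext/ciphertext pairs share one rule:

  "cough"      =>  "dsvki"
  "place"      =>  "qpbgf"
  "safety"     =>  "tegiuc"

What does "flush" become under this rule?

gpvwi

Shifts by position in cough: pos 0: c→d (+1), pos 1: o→s (+4), pos 2: u→v (+1), pos 3: g→k (+4) — repeating every 2. A repeating key of period 2 is used — shifts +1, +4 over and over.
For flush: f+1=g, l+4=p, u+1=v, s+4=w, h+1=i.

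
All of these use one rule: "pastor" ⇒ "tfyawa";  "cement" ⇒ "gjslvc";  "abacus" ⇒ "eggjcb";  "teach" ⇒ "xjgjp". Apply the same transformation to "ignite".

mltpbn

In pastor: p→t is +4, a→f is +5, s→y is +6, t→a is +7 — the shift increases by 1 each position. Each letter shifts forward by (position + 4), i.e. 4, 5, 6, … — the shift grows by one for each successive letter.
For ignite: i+4=m, g+5=l, n+6=t, i+7=p, t+8=b, e+9=n.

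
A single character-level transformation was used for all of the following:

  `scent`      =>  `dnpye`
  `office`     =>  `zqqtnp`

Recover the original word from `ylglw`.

This is a Caesar cipher with shift 11.
Reversing it on ylglw: y−11=n, l−11=a, g−11=v, l−11=a, w−11=l.

naval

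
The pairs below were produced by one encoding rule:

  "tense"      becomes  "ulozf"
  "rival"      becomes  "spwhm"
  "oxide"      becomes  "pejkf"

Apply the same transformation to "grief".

It's a Vigenère-style cipher with numeric key [1,7]: position i shifts by key[i mod 2].
Applying it to grief: g+1=h, r+7=y, i+1=j, e+7=l, f+1=g.

hyjlg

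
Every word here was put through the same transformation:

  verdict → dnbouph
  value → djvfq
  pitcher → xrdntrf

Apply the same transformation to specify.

ayonusm

The shift increases by 1 at each position, starting from +8: 8, 9, 10, ….
Applying it to specify: s+8=a, p+9=y, e+10=o, c+11=n, i+12=u, f+13=s, y+14=m.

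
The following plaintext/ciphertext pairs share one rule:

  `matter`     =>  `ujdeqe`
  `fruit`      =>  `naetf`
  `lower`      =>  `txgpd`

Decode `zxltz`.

In matter: m→u is +8, a→j is +9, t→d is +10, t→e is +11 — the shift increases by 1 each position. Letter i (0-indexed) is shifted by i+8, so successive shifts are 8, 9, 10, ….
Undoing it on zxltz: z−8=r, x−9=o, l−10=b, t−11=i, z−12=n.

robin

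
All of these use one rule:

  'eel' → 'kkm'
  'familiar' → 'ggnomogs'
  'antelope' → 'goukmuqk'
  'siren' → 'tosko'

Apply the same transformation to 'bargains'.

Vowels shift forward by 6 and consonants shift forward by 1.
On bargains: b(cons)+1=c, a(vowel)+6=g, r(cons)+1=s, g(cons)+1=h, a(vowel)+6=g, i(vowel)+6=o, n(cons)+1=o, s(cons)+1=t.

cgshgoot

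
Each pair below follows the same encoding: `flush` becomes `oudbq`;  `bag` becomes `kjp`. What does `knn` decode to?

bee

Each letter is shifted forward by 9 in the alphabet (a Caesar shift of +9).
Undoing it on knn: k−9=b, n−9=e, n−9=e.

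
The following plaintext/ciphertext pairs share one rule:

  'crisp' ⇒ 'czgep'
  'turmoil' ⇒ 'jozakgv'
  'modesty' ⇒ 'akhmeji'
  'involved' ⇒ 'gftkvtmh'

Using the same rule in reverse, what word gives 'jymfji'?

twenty

c(2)→c(2) and r(17)→z(25) fit y≡5x+18 (mod 26); the inverse of 5 mod 26 is 21. This is an affine cipher: with a=0,…,z=25, each position x becomes (5x+18) mod 26.
Undoing it on jymfji: j(9)→21·(9−18)≡19=t; y(24)→21·(24−18)≡22=w; m(12)→21·(12−18)≡4=e; f(5)→21·(5−18)≡13=n; j(9)→21·(9−18)≡19=t; i(8)→21·(8−18)≡24=y (all mod 26).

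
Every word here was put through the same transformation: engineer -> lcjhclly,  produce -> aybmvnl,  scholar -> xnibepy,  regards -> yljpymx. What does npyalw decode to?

carpet

e(4)→l(11) and n(13)→c(2) fit y≡25x+15 (mod 26); the inverse of 25 mod 26 is 25. Treating letters as 0–25, the rule is x ↦ 25x + 15 (mod 26).
Decoding npyalw: n(13)→25·(13−15)≡2=c; p(15)→25·(15−15)≡0=a; y(24)→25·(24−15)≡17=r; a(0)→25·(0−15)≡15=p; l(11)→25·(11−15)≡4=e; w(22)→25·(22−15)≡19=t (all mod 26).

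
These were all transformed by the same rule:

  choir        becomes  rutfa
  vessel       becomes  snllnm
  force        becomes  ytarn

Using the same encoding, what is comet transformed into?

rtxnw

Treating letters as 0–25, the rule is x ↦ 11x + 21 (mod 26).
Applying it to comet: c(2)→11·2+21≡17=r; o(14)→11·14+21≡19=t; m(12)→11·12+21≡23=x; e(4)→11·4+21≡13=n; t(19)→11·19+21≡22=w (all mod 26).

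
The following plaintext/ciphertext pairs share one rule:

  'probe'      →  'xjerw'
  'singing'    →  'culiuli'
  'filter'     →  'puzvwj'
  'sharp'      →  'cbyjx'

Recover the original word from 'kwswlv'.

cement

p(15)→x(23) and r(17)→j(9) fit y≡19x+24 (mod 26); the inverse of 19 mod 26 is 11. Treating letters as 0–25, the rule is x ↦ 19x + 24 (mod 26).
Undoing it on kwswlv: k(10)→11·(10−24)≡2=c; w(22)→11·(22−24)≡4=e; s(18)→11·(18−24)≡12=m; w(22)→11·(22−24)≡4=e; l(11)→11·(11−24)≡13=n; v(21)→11·(21−24)≡19=t (all mod 26).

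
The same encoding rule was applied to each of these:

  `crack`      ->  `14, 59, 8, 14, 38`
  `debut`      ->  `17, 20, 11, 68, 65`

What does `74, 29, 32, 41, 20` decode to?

while

c(#3)→14 and r(#18)→59: differences scale by 3, so n = 3·pos + 5. With a=1..z=26, the number is 3·pos + 5.
Decoding 74, 29, 32, 41, 20: 74→(74−5)÷3=23=w, 29→(29−5)÷3=8=h, 32→(32−5)÷3=9=i, 41→(41−5)÷3=12=l, 20→(20−5)÷3=5=e.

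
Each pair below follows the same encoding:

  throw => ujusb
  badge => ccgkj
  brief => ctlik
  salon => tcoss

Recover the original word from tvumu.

strip

In throw: t→u is +1, h→j is +2, r→u is +3, o→s is +4 — the shift increases by 1 each position. Letter i (0-indexed) is shifted by i+1, so successive shifts are 1, 2, 3, ….
Undoing it on tvumu: t−1=s, v−2=t, u−3=r, m−4=i, u−5=p.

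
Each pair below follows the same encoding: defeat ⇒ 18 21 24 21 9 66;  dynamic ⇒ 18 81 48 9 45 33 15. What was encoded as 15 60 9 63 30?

With a=1..z=26, the number is 3·pos + 6.
Reversing it on 15 60 9 63 30: 15→(15−6)÷3=3=c, 60→(60−6)÷3=18=r, 9→(9−6)÷3=1=a, 63→(63−6)÷3=19=s, 30→(30−6)÷3=8=h.

crash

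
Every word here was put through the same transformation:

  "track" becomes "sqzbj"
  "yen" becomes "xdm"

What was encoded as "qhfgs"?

right

Compare letters: t→s is +25, r→q is +25, a→z is +25 — a constant shift. This is a Caesar cipher with shift 25.
Undoing it on qhfgs: q−25=r, h−25=i, f−25=g, g−25=h, s−25=t.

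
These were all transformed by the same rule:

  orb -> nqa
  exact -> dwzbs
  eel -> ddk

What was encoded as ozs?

Compare letters: o→n is +25, r→q is +25, b→a is +25 — a constant shift. Each letter is shifted forward by 25 in the alphabet (a Caesar shift of +25).
Reversing it on ozs: o−25=p, z−25=a, s−25=t.

pat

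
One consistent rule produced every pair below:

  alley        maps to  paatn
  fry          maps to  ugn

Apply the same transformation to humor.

wjbdg

Compare letters: a→p is +15, l→a is +15, l→a is +15 — a constant shift. It's a constant shift of +15 (ROT15).
Applying it to humor: h+15=w, u+15=j, m+15=b, o+15=d, r+15=g.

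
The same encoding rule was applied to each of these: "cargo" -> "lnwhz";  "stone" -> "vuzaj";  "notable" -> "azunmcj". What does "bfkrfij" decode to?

c(2)→l(11) and a(0)→n(13) fit y≡25x+13 (mod 26); the inverse of 25 mod 26 is 25. Each letter's alphabet position (a=0..z=25) is mapped through 25·x+13 mod 26 — an affine cipher.
Reversing it on bfkrfij: b(1)→25·(1−13)≡12=m; f(5)→25·(5−13)≡8=i; k(10)→25·(10−13)≡3=d; r(17)→25·(17−13)≡22=w; f(5)→25·(5−13)≡8=i; i(8)→25·(8−13)≡5=f; j(9)→25·(9−13)≡4=e (all mod 26).

midwife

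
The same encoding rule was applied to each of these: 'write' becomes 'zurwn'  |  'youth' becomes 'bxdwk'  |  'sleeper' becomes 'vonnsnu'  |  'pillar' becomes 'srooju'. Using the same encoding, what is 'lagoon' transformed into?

ojjxxq

The rule splits by letter class: vowels +9, consonants +3.
For lagoon: l(cons)+3=o, a(vowel)+9=j, g(cons)+3=j, o(vowel)+9=x, o(vowel)+9=x, n(cons)+3=q.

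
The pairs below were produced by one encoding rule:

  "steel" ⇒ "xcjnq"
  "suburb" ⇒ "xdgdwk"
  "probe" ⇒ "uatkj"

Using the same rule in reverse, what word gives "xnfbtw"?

Shifts by position in steel: pos 0: s→x (+5), pos 1: t→c (+9), pos 2: e→j (+5), pos 3: e→n (+9) — repeating every 2. A repeating key of period 2 is used — shifts +5, +9 over and over.
Reversing it on xnfbtw: x−5=s, n−9=e, f−5=a, b−9=s, t−5=o, w−9=n.

season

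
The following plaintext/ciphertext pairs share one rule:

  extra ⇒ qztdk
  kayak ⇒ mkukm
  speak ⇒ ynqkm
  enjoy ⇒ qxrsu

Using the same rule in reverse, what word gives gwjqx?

given

e(4)→q(16) and x(23)→z(25) fit y≡21x+10 (mod 26); the inverse of 21 mod 26 is 5. Each letter's alphabet position (a=0..z=25) is mapped through 21·x+10 mod 26 — an affine cipher.
Undoing it on gwjqx: g(6)→5·(6−10)≡6=g; w(22)→5·(22−10)≡8=i; j(9)→5·(9−10)≡21=v; q(16)→5·(16−10)≡4=e; x(23)→5·(23−10)≡13=n (all mod 26).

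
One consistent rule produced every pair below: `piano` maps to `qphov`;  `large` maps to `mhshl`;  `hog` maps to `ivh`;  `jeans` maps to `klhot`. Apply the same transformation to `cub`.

The shift depends on letter class: consonant p→q is +1, but vowel i→p is +7. Vowels shift forward by 7 and consonants shift forward by 1.
Applying it to cub: c(cons)+1=d, u(vowel)+7=b, b(cons)+1=c.

dbc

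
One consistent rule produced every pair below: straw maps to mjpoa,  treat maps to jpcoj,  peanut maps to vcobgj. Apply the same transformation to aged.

owcf

This is an affine cipher: with a=0,…,z=25, each position x becomes (23x+14) mod 26.
On aged: a(0)→23·0+14≡14=o; g(6)→23·6+14≡22=w; e(4)→23·4+14≡2=c; d(3)→23·3+14≡5=f (all mod 26).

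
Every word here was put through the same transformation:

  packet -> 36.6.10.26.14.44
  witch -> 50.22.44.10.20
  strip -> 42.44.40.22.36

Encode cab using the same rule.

p(#16)→36 and a(#1)→6: differences scale by 2, so n = 2·pos + 4. Each letter becomes 2×(its alphabet position, a=1..z=26) + 4.
Applying it to cab: c=3→10, a=1→6, b=2→8.

10.6.8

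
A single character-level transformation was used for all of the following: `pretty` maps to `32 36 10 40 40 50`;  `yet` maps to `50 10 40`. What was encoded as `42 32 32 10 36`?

The formula is n = 2×(alphabet index, a=1).
Decoding 42 32 32 10 36: 42→(42−0)÷2=21=u, 32→(32−0)÷2=16=p, 32→(32−0)÷2=16=p, 10→(10−0)÷2=5=e, 36→(36−0)÷2=18=r.

upper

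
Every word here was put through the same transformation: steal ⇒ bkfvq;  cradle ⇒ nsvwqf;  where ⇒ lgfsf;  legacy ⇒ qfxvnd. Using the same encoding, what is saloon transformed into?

bvqrri

s(18)→b(1) and t(19)→k(10) fit y≡9x+21 (mod 26); the inverse of 9 mod 26 is 3. Each letter's alphabet position (a=0..z=25) is mapped through 9·x+21 mod 26 — an affine cipher.
For saloon: s(18)→9·18+21≡1=b; a(0)→9·0+21≡21=v; l(11)→9·11+21≡16=q; o(14)→9·14+21≡17=r; o(14)→9·14+21≡17=r; n(13)→9·13+21≡8=i (all mod 26).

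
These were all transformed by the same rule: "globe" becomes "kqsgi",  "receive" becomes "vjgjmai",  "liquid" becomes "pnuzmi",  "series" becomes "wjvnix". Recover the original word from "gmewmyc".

charity

Shifts by position in globe: pos 0: g→k (+4), pos 1: l→q (+5), pos 2: o→s (+4), pos 3: b→g (+5) — repeating every 2. The shifts repeat in a cycle of length 2: positions 0,1,… shift by +4, +5, then the pattern repeats.
Undoing it on gmewmyc: g−4=c, m−5=h, e−4=a, w−5=r, m−4=i, y−5=t, c−4=y.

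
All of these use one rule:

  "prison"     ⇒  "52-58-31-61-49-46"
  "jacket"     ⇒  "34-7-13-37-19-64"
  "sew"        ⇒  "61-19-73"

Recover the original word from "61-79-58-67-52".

p(#16)→52 and r(#18)→58: differences scale by 3, so n = 3·pos + 4. With a=1..z=26, the number is 3·pos + 4.
Undoing it on 61-79-58-67-52: 61→(61−4)÷3=19=s, 79→(79−4)÷3=25=y, 58→(58−4)÷3=18=r, 67→(67−4)÷3=21=u, 52→(52−4)÷3=16=p.

syrup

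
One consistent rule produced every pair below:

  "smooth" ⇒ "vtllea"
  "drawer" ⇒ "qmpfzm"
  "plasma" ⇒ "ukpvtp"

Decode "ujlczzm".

pioneer

This is an affine cipher: with a=0,…,z=25, each position x becomes (9x+15) mod 26.
Decoding ujlczzm: u(20)→3·(20−15)≡15=p; j(9)→3·(9−15)≡8=i; l(11)→3·(11−15)≡14=o; c(2)→3·(2−15)≡13=n; z(25)→3·(25−15)≡4=e; z(25)→3·(25−15)≡4=e; m(12)→3·(12−15)≡17=r (all mod 26).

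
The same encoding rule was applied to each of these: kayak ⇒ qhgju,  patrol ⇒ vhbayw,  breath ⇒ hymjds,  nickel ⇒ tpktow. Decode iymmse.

credit

In kayak: k→q is +6, a→h is +7, y→g is +8, a→j is +9 — the shift increases by 1 each position. Letter i (0-indexed) is shifted by i+6, so successive shifts are 6, 7, 8, ….
Decoding iymmse: i−6=c, y−7=r, m−8=e, m−9=d, s−10=i, e−11=t.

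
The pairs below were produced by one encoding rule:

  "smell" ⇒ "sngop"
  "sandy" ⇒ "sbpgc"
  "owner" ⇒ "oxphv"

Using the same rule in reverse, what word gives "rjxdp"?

In smell: s→s is +0, m→n is +1, e→g is +2, l→o is +3 — the shift increases by 1 each position. Each letter shifts forward by its position index (0, 1, 2, …) — the shift grows by one for each successive letter.
Decoding rjxdp: r−0=r, j−1=i, x−2=v, d−3=a, p−4=l.

rival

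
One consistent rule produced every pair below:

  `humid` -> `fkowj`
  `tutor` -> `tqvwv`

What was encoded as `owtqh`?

forum

The output letters match the input read backwards, each shifted +2: humid reversed is dimuh. The word is reversed, then every letter is shifted forward by 2.
Reversing it on owtqh: shift back: o−2=m, w−2=u, t−2=r, q−2=o, h−2=f → murof; then reverse → forum.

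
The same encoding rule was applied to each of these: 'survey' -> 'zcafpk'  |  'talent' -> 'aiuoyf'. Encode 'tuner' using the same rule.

acwoc

In survey: s→z is +7, u→c is +8, r→a is +9, v→f is +10 — the shift increases by 1 each position. The shift increases by 1 at each position, starting from +7: 7, 8, 9, ….
On tuner: t+7=a, u+8=c, n+9=w, e+10=o, r+11=c.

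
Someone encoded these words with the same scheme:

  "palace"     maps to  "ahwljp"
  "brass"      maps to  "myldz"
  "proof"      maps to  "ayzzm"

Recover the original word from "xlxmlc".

member

Shifts by position in palace: pos 0: p→a (+11), pos 1: a→h (+7), pos 2: l→w (+11), pos 3: a→l (+11), pos 4: c→j (+7), pos 5: e→p (+11) — repeating every 3. The shifts repeat in a cycle of length 3: positions 0,1,… shift by +11, +7, +11, then the pattern repeats.
Reversing it on xlxmlc: x−11=m, l−7=e, x−11=m, m−11=b, l−7=e, c−11=r.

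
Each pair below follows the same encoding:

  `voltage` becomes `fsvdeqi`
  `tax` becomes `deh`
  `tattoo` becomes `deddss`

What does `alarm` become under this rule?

evebw

The rule splits by letter class: vowels +4, consonants +10.
Applying it to alarm: a(vowel)+4=e, l(cons)+10=v, a(vowel)+4=e, r(cons)+10=b, m(cons)+10=w.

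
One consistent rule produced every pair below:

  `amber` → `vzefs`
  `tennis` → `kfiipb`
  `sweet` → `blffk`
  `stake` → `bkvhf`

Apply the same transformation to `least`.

Each letter's alphabet position (a=0..z=25) is mapped through 9·x+21 mod 26 — an affine cipher.
On least: l(11)→9·11+21≡16=q; e(4)→9·4+21≡5=f; a(0)→9·0+21≡21=v; s(18)→9·18+21≡1=b; t(19)→9·19+21≡10=k (all mod 26).

qfvbk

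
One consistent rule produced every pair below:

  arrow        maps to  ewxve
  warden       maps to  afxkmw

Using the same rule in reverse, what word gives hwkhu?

dream

Letter i (0-indexed) is shifted by i+4, so successive shifts are 4, 5, 6, ….
Decoding hwkhu: h−4=d, w−5=r, k−6=e, h−7=a, u−8=m.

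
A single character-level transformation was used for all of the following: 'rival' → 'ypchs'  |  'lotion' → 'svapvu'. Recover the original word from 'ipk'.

Compare letters: r→y is +7, i→p is +7, v→c is +7 — a constant shift. Every letter moves 7 places later in the alphabet, wrapping around z→a.
Reversing it on ipk: i−7=b, p−7=i, k−7=d.

bid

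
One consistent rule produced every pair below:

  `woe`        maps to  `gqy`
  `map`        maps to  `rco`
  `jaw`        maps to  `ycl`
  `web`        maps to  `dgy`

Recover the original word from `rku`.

sip

The output letters match the input read backwards, each shifted +2: woe reversed is eow. Read the word backwards and shift each letter +2.
Decoding rku: shift back: r−2=p, k−2=i, u−2=s → pis; then reverse → sip.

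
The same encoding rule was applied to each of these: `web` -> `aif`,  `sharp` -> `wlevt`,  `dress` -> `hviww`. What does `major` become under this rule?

Compare letters: w→a is +4, e→i is +4, b→f is +4 — a constant shift. This is a Caesar cipher with shift 4.
On major: m+4=q, a+4=e, j+4=n, o+4=s, r+4=v.

qensv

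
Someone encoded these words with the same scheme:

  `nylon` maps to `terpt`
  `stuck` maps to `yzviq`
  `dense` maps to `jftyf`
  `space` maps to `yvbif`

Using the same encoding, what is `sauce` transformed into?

ybvif

The shift depends on letter class: consonant n→t is +6, but vowel o→p is +1. Vowels shift forward by 1 and consonants shift forward by 6.
On sauce: s(cons)+6=y, a(vowel)+1=b, u(vowel)+1=v, c(cons)+6=i, e(vowel)+1=f.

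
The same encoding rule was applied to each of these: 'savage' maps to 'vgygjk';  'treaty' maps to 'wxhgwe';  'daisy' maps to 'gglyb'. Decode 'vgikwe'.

Shifts by position in savage: pos 0: s→v (+3), pos 1: a→g (+6), pos 2: v→y (+3), pos 3: a→g (+6) — repeating every 2. It's a Vigenère-style cipher with numeric key [3,6]: position i shifts by key[i mod 2].
Undoing it on vgikwe: v−3=s, g−6=a, i−3=f, k−6=e, w−3=t, e−6=y.

safety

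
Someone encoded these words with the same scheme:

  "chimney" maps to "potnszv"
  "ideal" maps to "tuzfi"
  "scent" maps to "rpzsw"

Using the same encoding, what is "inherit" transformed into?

tsozmtw

This is an affine cipher: with a=0,…,z=25, each position x becomes (5x+5) mod 26.
For inherit: i(8)→5·8+5≡19=t; n(13)→5·13+5≡18=s; h(7)→5·7+5≡14=o; e(4)→5·4+5≡25=z; r(17)→5·17+5≡12=m; i(8)→5·8+5≡19=t; t(19)→5·19+5≡22=w (all mod 26).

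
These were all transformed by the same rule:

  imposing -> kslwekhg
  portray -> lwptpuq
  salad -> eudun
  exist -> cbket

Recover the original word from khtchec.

intense

This is an affine cipher: with a=0,…,z=25, each position x becomes (15x+20) mod 26.
Undoing it on khtchec: k(10)→7·(10−20)≡8=i; h(7)→7·(7−20)≡13=n; t(19)→7·(19−20)≡19=t; c(2)→7·(2−20)≡4=e; h(7)→7·(7−20)≡13=n; e(4)→7·(4−20)≡18=s; c(2)→7·(2−20)≡4=e (all mod 26).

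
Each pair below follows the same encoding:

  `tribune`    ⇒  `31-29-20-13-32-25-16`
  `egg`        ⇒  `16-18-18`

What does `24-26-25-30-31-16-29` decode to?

monster

Letters become their 1-based position plus 11 (so a→12, b→13, …).
Decoding 24-26-25-30-31-16-29: 24→(24−11)÷1=13=m, 26→(26−11)÷1=15=o, 25→(25−11)÷1=14=n, 30→(30−11)÷1=19=s, 31→(31−11)÷1=20=t, 16→(16−11)÷1=5=e, 29→(29−11)÷1=18=r.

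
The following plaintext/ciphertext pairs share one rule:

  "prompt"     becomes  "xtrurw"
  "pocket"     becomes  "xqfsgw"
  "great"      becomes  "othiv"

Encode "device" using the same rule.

Shifts by position in prompt: pos 0: p→x (+8), pos 1: r→t (+2), pos 2: o→r (+3), pos 3: m→u (+8), pos 4: p→r (+2), pos 5: t→w (+3) — repeating every 3. It's a Vigenère-style cipher with numeric key [8,2,3]: position i shifts by key[i mod 3].
Applying it to device: d+8=l, e+2=g, v+3=y, i+8=q, c+2=e, e+3=h.

lgyqeh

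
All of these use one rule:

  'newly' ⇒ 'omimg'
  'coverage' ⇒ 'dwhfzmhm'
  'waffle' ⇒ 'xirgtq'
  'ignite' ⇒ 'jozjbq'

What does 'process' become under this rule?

Shifts by position in newly: pos 0: n→o (+1), pos 1: e→m (+8), pos 2: w→i (+12), pos 3: l→m (+1), pos 4: y→g (+8) — repeating every 3. A repeating key of period 3 is used — shifts +1, +8, +12 over and over.
For process: p+1=q, r+8=z, o+12=a, c+1=d, e+8=m, s+12=e, s+1=t.

qzadmet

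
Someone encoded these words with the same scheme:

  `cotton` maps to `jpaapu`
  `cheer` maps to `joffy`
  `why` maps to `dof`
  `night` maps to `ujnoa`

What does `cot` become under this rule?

jpa

The shift depends on letter class: consonant c→j is +7, but vowel o→p is +1. The rule splits by letter class: vowels +1, consonants +7.
Applying it to cot: c(cons)+7=j, o(vowel)+1=p, t(cons)+7=a.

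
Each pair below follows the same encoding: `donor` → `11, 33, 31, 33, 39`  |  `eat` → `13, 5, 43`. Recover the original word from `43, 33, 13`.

toe

d(#4)→11 and o(#15)→33: differences scale by 2, so n = 2·pos + 3. Each letter becomes 2×(its alphabet position, a=1..z=26) + 3.
Reversing it on 43, 33, 13: 43→(43−3)÷2=20=t, 33→(33−3)÷2=15=o, 13→(13−3)÷2=5=e.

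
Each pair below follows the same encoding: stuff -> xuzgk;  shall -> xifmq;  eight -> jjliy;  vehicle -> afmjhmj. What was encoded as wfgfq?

Shifts by position in stuff: pos 0: s→x (+5), pos 1: t→u (+1), pos 2: u→z (+5), pos 3: f→g (+1) — repeating every 2. It's a Vigenère-style cipher with numeric key [5,1]: position i shifts by key[i mod 2].
Reversing it on wfgfq: w−5=r, f−1=e, g−5=b, f−1=e, q−5=l.

rebel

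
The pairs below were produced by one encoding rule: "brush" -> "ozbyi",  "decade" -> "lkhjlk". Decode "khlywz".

spread

The output letters match the input read backwards, each shifted +7: brush reversed is hsurb. Read the word backwards and shift each letter +7.
Reversing it on khlywz: shift back: k−7=d, h−7=a, l−7=e, y−7=r, w−7=p, z−7=s → daerps; then reverse → spread.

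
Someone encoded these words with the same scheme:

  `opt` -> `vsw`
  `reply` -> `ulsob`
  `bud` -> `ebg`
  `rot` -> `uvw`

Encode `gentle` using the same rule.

jlqwol

The shift depends on letter class: consonant p→s is +3, but vowel o→v is +7. The rule splits by letter class: vowels +7, consonants +3.
For gentle: g(cons)+3=j, e(vowel)+7=l, n(cons)+3=q, t(cons)+3=w, l(cons)+3=o, e(vowel)+7=l.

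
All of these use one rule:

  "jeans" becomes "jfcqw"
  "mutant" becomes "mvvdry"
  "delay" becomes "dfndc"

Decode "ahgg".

aged

Letter i (0-indexed) is shifted by i+0, so successive shifts are 0, 1, 2, ….
Decoding ahgg: a−0=a, h−1=g, g−2=e, g−3=d.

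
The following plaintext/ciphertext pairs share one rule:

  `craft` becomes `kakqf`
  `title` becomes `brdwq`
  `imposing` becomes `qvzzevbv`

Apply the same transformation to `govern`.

oxfpda

In craft: c→k is +8, r→a is +9, a→k is +10, f→q is +11 — the shift increases by 1 each position. Letter i (0-indexed) is shifted by i+8, so successive shifts are 8, 9, 10, ….
For govern: g+8=o, o+9=x, v+10=f, e+11=p, r+12=d, n+13=a.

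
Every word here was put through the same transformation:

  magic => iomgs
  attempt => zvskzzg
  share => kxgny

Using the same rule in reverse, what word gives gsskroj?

The output letters match the input read backwards, each shifted +6: magic reversed is cigam. Read the word backwards and shift each letter +6.
Reversing it on gsskroj: shift back: g−6=a, s−6=m, s−6=m, k−6=e, r−6=l, o−6=i, j−6=d → ammelid; then reverse → dilemma.

dilemma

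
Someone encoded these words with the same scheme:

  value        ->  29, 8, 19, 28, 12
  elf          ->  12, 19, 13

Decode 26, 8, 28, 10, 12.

sauce

v is letter #22 and maps to 29: an offset of 7. The number is (letter's place in the alphabet, a=1) + 7.
Decoding 26, 8, 28, 10, 12: 26→(26−7)÷1=19=s, 8→(8−7)÷1=1=a, 28→(28−7)÷1=21=u, 10→(10−7)÷1=3=c, 12→(12−7)÷1=5=e.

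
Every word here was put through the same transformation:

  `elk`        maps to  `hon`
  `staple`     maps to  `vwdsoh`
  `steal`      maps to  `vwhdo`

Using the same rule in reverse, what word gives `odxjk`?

Compare letters: e→h is +3, l→o is +3, k→n is +3 — a constant shift. Every letter moves 3 places later in the alphabet, wrapping around z→a.
Reversing it on odxjk: o−3=l, d−3=a, x−3=u, j−3=g, k−3=h.

laugh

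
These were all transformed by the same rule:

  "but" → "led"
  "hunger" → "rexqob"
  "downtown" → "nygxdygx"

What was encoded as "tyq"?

This is a Caesar cipher with shift 10.
Reversing it on tyq: t−10=j, y−10=o, q−10=g.

jog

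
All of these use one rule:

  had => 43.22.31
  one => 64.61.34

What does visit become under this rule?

h(#8)→43 and a(#1)→22: differences scale by 3, so n = 3·pos + 19. With a=1..z=26, the number is 3·pos + 19.
Applying it to visit: v=22→85, i=9→46, s=19→76, i=9→46, t=20→79.

85.46.76.46.79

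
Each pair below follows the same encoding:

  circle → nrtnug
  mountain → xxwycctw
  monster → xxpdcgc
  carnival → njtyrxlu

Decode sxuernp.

hostile

Shifts by position in circle: pos 0: c→n (+11), pos 1: i→r (+9), pos 2: r→t (+2), pos 3: c→n (+11), pos 4: l→u (+9), pos 5: e→g (+2) — repeating every 3. A repeating key of period 3 is used — shifts +11, +9, +2 over and over.
Decoding sxuernp: s−11=h, x−9=o, u−2=s, e−11=t, r−9=i, n−2=l, p−11=e.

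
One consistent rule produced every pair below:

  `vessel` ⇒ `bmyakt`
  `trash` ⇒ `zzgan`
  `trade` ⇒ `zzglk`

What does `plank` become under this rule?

vtgvq

Shifts by position in vessel: pos 0: v→b (+6), pos 1: e→m (+8), pos 2: s→y (+6), pos 3: s→a (+8) — repeating every 2. It's a Vigenère-style cipher with numeric key [6,8]: position i shifts by key[i mod 2].
On plank: p+6=v, l+8=t, a+6=g, n+8=v, k+6=q.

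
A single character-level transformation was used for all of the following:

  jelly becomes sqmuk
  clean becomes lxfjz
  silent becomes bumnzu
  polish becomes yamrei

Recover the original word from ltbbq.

Shifts by position in jelly: pos 0: j→s (+9), pos 1: e→q (+12), pos 2: l→m (+1), pos 3: l→u (+9), pos 4: y→k (+12) — repeating every 3. The shifts repeat in a cycle of length 3: positions 0,1,… shift by +9, +12, +1, then the pattern repeats.
Reversing it on ltbbq: l−9=c, t−12=h, b−1=a, b−9=s, q−12=e.

chase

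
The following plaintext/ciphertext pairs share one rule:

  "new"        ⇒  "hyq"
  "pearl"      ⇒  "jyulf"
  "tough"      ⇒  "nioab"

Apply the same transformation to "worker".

Compare letters: n→h is +20, e→y is +20, w→q is +20 — a constant shift. It's a constant shift of +20 (ROT20).
Applying it to worker: w+20=q, o+20=i, r+20=l, k+20=e, e+20=y, r+20=l.

qileyl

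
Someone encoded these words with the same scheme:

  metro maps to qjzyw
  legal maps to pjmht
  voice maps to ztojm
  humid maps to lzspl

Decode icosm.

In metro: m→q is +4, e→j is +5, t→z is +6, r→y is +7 — the shift increases by 1 each position. The shift increases by 1 at each position, starting from +4: 4, 5, 6, ….
Reversing it on icosm: i−4=e, c−5=x, o−6=i, s−7=l, m−8=e.

exile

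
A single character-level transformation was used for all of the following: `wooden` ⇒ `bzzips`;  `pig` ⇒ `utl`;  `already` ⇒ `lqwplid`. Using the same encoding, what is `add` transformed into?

The shift depends on letter class: consonant w→b is +5, but vowel o→z is +11. Vowels shift forward by 11 and consonants shift forward by 5.
Applying it to add: a(vowel)+11=l, d(cons)+5=i, d(cons)+5=i.

lii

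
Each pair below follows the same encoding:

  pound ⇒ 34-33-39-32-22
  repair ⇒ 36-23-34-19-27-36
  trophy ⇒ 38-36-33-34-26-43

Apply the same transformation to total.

p is letter #16 and maps to 34: an offset of 18. Letters become their 1-based position plus 18 (so a→19, b→20, …).
For total: t=20→38, o=15→33, t=20→38, a=1→19, l=12→30.

38-33-38-19-30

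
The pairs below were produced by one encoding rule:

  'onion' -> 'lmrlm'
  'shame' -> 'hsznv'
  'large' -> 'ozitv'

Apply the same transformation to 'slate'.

hozgv

Each pair mirrors across the alphabet (o↔l, n↔m, i↔r): positions sum to 25. Letters are reflected about the middle of the alphabet (position → 25−position): Atbash.
Applying it to slate: s↔h, l↔o, a↔z, t↔g, e↔v.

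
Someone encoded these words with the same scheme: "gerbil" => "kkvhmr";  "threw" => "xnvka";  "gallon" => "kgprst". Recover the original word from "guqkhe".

Shifts by position in gerbil: pos 0: g→k (+4), pos 1: e→k (+6), pos 2: r→v (+4), pos 3: b→h (+6) — repeating every 2. A repeating key of period 2 is used — shifts +4, +6 over and over.
Decoding guqkhe: g−4=c, u−6=o, q−4=m, k−6=e, h−4=d, e−6=y.

comedy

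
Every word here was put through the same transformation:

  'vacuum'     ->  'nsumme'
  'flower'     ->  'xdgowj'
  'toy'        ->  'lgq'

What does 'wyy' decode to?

egg

Compare letters: v→n is +18, a→s is +18, c→u is +18 — a constant shift. Each letter is shifted forward by 18 in the alphabet (a Caesar shift of +18).
Reversing it on wyy: w−18=e, y−18=g, y−18=g.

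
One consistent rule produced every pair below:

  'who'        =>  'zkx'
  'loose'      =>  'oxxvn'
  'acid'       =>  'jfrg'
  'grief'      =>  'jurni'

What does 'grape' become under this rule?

jujsn

The shift depends on letter class: consonant w→z is +3, but vowel o→x is +9. Vowels shift forward by 9 and consonants shift forward by 3.
For grape: g(cons)+3=j, r(cons)+3=u, a(vowel)+9=j, p(cons)+3=s, e(vowel)+9=n.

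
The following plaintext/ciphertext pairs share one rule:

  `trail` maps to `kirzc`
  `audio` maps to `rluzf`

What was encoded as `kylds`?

Compare letters: t→k is +17, r→i is +17, a→r is +17 — a constant shift. Every letter moves 17 places later in the alphabet, wrapping around z→a.
Undoing it on kylds: k−17=t, y−17=h, l−17=u, d−17=m, s−17=b.

thumb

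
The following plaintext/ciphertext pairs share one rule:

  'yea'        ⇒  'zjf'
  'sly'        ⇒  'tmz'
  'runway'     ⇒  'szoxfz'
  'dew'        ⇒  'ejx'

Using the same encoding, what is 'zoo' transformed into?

The shift depends on letter class: consonant y→z is +1, but vowel e→j is +5. The rule splits by letter class: vowels +5, consonants +1.
For zoo: z(cons)+1=a, o(vowel)+5=t, o(vowel)+5=t.

att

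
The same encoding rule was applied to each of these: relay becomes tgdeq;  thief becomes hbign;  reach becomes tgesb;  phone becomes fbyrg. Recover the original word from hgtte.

terra

r(17)→t(19) and e(4)→g(6) fit y≡7x+4 (mod 26); the inverse of 7 mod 26 is 15. This is an affine cipher: with a=0,…,z=25, each position x becomes (7x+4) mod 26.
Undoing it on hgtte: h(7)→15·(7−4)≡19=t; g(6)→15·(6−4)≡4=e; t(19)→15·(19−4)≡17=r; t(19)→15·(19−4)≡17=r; e(4)→15·(4−4)≡0=a (all mod 26).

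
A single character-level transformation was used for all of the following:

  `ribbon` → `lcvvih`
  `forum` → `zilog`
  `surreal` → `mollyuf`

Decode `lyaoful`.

regular

Compare letters: r→l is +20, i→c is +20, b→v is +20 — a constant shift. Each letter is shifted forward by 20 in the alphabet (a Caesar shift of +20).
Decoding lyaoful: l−20=r, y−20=e, a−20=g, o−20=u, f−20=l, u−20=a, l−20=r.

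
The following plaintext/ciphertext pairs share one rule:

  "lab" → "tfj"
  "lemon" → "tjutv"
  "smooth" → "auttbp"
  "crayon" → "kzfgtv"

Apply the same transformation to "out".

The shift depends on letter class: consonant l→t is +8, but vowel a→f is +5. The rule splits by letter class: vowels +5, consonants +8.
Applying it to out: o(vowel)+5=t, u(vowel)+5=z, t(cons)+8=b.

tzb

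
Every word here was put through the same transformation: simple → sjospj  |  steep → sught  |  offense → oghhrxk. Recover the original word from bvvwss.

button

In simple: s→s is +0, i→j is +1, m→o is +2, p→s is +3 — the shift increases by 1 each position. The shift increases by 1 at each position, starting from +0: 0, 1, 2, ….
Undoing it on bvvwss: b−0=b, v−1=u, v−2=t, w−3=t, s−4=o, s−5=n.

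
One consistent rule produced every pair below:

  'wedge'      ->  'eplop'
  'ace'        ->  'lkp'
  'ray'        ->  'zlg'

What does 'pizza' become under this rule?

Vowels shift forward by 11 and consonants shift forward by 8.
On pizza: p(cons)+8=x, i(vowel)+11=t, z(cons)+8=h, z(cons)+8=h, a(vowel)+11=l.

xthhl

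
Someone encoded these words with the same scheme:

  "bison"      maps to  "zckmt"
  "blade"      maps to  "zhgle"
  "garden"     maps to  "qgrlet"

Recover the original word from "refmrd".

b(1)→z(25) and i(8)→c(2) fit y≡19x+6 (mod 26); the inverse of 19 mod 26 is 11. This is an affine cipher: with a=0,…,z=25, each position x becomes (19x+6) mod 26.
Decoding refmrd: r(17)→11·(17−6)≡17=r; e(4)→11·(4−6)≡4=e; f(5)→11·(5−6)≡15=p; m(12)→11·(12−6)≡14=o; r(17)→11·(17−6)≡17=r; d(3)→11·(3−6)≡19=t (all mod 26).

report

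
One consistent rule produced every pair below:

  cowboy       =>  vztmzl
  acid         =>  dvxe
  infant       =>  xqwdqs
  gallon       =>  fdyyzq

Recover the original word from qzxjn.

noise

c(2)→v(21) and o(14)→z(25) fit y≡9x+3 (mod 26); the inverse of 9 mod 26 is 3. Each letter's alphabet position (a=0..z=25) is mapped through 9·x+3 mod 26 — an affine cipher.
Decoding qzxjn: q(16)→3·(16−3)≡13=n; z(25)→3·(25−3)≡14=o; x(23)→3·(23−3)≡8=i; j(9)→3·(9−3)≡18=s; n(13)→3·(13−3)≡4=e (all mod 26).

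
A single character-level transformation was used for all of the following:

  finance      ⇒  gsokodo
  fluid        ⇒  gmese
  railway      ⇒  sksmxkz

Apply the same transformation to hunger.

ieohos

The shift depends on letter class: consonant f→g is +1, but vowel i→s is +10. The rule splits by letter class: vowels +10, consonants +1.
On hunger: h(cons)+1=i, u(vowel)+10=e, n(cons)+1=o, g(cons)+1=h, e(vowel)+10=o, r(cons)+1=s.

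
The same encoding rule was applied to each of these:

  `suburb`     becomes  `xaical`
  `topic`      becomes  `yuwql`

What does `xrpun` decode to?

In suburb: s→x is +5, u→a is +6, b→i is +7, u→c is +8 — the shift increases by 1 each position. Each letter shifts forward by (position + 5), i.e. 5, 6, 7, … — the shift grows by one for each successive letter.
Undoing it on xrpun: x−5=s, r−6=l, p−7=i, u−8=m, n−9=e.

slime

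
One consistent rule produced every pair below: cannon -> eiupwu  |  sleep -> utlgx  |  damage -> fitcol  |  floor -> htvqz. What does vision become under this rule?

xqzkwu

Shifts by position in cannon: pos 0: c→e (+2), pos 1: a→i (+8), pos 2: n→u (+7), pos 3: n→p (+2), pos 4: o→w (+8), pos 5: n→u (+7) — repeating every 3. It's a Vigenère-style cipher with numeric key [2,8,7]: position i shifts by key[i mod 3].
Applying it to vision: v+2=x, i+8=q, s+7=z, i+2=k, o+8=w, n+7=u.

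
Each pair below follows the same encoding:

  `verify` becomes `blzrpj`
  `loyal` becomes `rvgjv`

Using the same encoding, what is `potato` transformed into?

vvbjdz

In verify: v→b is +6, e→l is +7, r→z is +8, i→r is +9 — the shift increases by 1 each position. Letter i (0-indexed) is shifted by i+6, so successive shifts are 6, 7, 8, ….
On potato: p+6=v, o+7=v, t+8=b, a+9=j, t+10=d, o+11=z.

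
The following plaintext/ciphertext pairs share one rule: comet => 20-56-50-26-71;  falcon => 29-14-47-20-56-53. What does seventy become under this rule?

68-26-77-26-53-71-86

The formula is n = 3×(alphabet index, a=1) + 11.
Applying it to seventy: s=19→68, e=5→26, v=22→77, e=5→26, n=14→53, t=20→71, y=25→86.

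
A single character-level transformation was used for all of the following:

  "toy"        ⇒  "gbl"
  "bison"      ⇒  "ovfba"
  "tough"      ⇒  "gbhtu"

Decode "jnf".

This is a Caesar cipher with shift 13.
Undoing it on jnf: j−13=w, n−13=a, f−13=s.

was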